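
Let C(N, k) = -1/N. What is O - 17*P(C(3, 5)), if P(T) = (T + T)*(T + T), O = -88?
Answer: -860/9 ≈ -95.556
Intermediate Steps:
P(T) = 4*T**2 (P(T) = (2*T)*(2*T) = 4*T**2)
O - 17*P(C(3, 5)) = -88 - 68*(-1/3)**2 = -88 - 68/9 = -860/9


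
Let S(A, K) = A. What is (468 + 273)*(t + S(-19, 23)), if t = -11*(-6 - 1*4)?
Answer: 67431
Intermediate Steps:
t = 110 (t = -11*(-6 - 4) = -11*(-10) = 110)
(468 + 273)*(t + S(-19, 23)) = (468 + 273)*(110 - 19) = 741*91 = 67431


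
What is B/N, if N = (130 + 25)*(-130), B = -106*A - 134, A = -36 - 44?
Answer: -321/775 ≈ -0.41419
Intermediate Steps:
A = -80
B = 8346 (B = -106*(-80) - 134 = 8480 - 134 = 8346)
N = -20150 (N = 155*(-130) = -20150)
B/N = 8346/(-20150) = 8346*(-1/20150) = -321/775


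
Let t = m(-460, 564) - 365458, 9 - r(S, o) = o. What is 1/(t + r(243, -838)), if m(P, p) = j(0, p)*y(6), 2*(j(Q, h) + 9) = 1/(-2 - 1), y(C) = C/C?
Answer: -6/2187721 ≈ -2.7426e-6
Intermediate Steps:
r(S, o) = 9 - o
y(C) = 1
j(Q, h) = -55/6 (j(Q, h) = -9 + 1/(2*(-2 - 1)) = -9 + (½)/(-3) = -9 + (½)*(-⅓) = -9 - ⅙ = -55/6)
m(P, p) = -55/6 (m(P, p) = -55/6*1 = -55/6)
t = -2192803/6 (t = -55/6 - 365458 = -2192803/6 ≈ -3.6547e+5)
1/(t + r(243, -838)) = 1/(-2192803/6 + (9 - 1*(-838))) = 1/(-2192803/6 + (9 + 838)) = 1/(-2192803/6 + 847) = 1/(-2187721/6) = -6/2187721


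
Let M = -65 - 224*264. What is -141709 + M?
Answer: -200910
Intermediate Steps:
M = -59201 (M = -65 - 59136 = -59201)
-141709 + M = -141709 - 59201 = -200910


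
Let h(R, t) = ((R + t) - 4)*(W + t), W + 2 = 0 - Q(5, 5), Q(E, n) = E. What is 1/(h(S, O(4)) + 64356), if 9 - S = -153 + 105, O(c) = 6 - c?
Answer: 1/64081 ≈ 1.5605e-5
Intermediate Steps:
W = -7 (W = -2 + (0 - 1*5) = -2 + (0 - 5) = -2 - 5 = -7)
S = 57 (S = 9 - (-153 + 105) = 9 - 1*(-48) = 9 + 48 = 57)
h(R, t) = (-7 + t)*(-4 + R + t) (h(R, t) = ((R + t) - 4)*(-7 + t) = (-4 + R + t)*(-7 + t) = (-7 + t)*(-4 + R + t))
1/(h(S, O(4)) + 64356) = 1/((28 + (6 - 1*4)**2 - 11*(6 - 1*4) - 7*57 + 57*(6 - 1*4)) + 64356) = 1/((28 + (6 - 4)**2 - 11*(6 - 4) - 399 + 57*(6 - 4)) + 64356) = 1/((28 + 2**2 - 11*2 - 399 + 57*2) + 64356) = 1/((28 + 4 - 22 - 399 + 114) + 64356) = 1/(-275 + 64356) = 1/64081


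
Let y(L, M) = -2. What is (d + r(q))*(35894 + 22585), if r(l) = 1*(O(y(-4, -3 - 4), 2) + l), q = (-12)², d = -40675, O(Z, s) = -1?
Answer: -2370270828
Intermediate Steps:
q = 144
r(l) = -1 + l (r(l) = 1*(-1 + l) = -1 + l)
(d + r(q))*(35894 + 22585) = (-40675 + (-1 + 144))*(35894 + 22585) = (-40675 + 143)*58479 = -40532*58479 = -2370270828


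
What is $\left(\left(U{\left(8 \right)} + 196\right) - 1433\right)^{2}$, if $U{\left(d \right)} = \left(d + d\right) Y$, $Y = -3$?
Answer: $1651225$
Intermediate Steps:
$U{\left(d \right)} = - 6 d$ ($U{\left(d \right)} = \left(d + d\right) \left(-3\right) = 2 d \left(-3\right) = - 6 d$)
$\left(\left(U{\left(8 \right)} + 196\right) - 1433\right)^{2} = \left(\left(\left(-6\right) 8 + 196\right) - 1433\right)^{2} = \left(\left(-48 + 196\right) - 1433\right)^{2} = \left(148 - 1433\right)^{2} = \left(-1285\right)^{2} = 1651225$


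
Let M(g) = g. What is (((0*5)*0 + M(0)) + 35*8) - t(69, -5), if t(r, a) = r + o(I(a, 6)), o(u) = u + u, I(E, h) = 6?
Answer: 199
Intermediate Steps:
o(u) = 2*u
t(r, a) = 12 + r (t(r, a) = r + 2*6 = r + 12 = 12 + r)
(((0*5)*0 + M(0)) + 35*8) - t(69, -5) = (((0*5)*0 + 0) + 35*8) - (12 + 69) = ((0*0 + 0) + 280) - 1*81 = ((0 + 0) + 280) - 81 = (0 + 280) - 81 = 280 - 81 = 199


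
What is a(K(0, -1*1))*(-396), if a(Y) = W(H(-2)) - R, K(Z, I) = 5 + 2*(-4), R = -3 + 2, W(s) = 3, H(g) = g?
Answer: -1584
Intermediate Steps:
R = -1
K(Z, I) = -3 (K(Z, I) = 5 - 8 = -3)
a(Y) = 4 (a(Y) = 3 - 1*(-1) = 3 + 1 = 4)
a(K(0, -1*1))*(-396) = 4*(-396) = -1584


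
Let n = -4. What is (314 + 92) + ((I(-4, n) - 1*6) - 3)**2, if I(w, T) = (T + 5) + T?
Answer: 550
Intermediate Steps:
I(w, T) = 5 + 2*T (I(w, T) = (5 + T) + T = 5 + 2*T)
(314 + 92) + ((I(-4, n) - 1*6) - 3)**2 = (314 + 92) + (((5 + 2*(-4)) - 1*6) - 3)**2 = 406 + (((5 - 8) - 6) - 3)**2 = 406 + ((-3 - 6) - 3)**2 = 406 + (-9 - 3)**2 = 406 + (-12)**2 = 406 + 144 = 550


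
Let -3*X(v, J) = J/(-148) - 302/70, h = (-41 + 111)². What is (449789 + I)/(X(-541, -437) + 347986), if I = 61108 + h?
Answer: 2671828460/1802569831 ≈ 1.4822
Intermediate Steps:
h = 4900 (h = 70² = 4900)
X(v, J) = 151/105 + J/444 (X(v, J) = -(J/(-148) - 302/70)/3 = -(J*(-1/148) - 302*1/70)/3 = -(-J/148 - 151/35)/3 = -(-151/35 - J/148)/3 = 151/105 + J/444)
I = 66008 (I = 61108 + 4900 = 66008)
(449789 + I)/(X(-541, -437) + 347986) = (449789 + 66008)/((151/105 + (1/444)*(-437)) + 347986) = 515797/((151/105 - 437/444) + 347986) = 515797/(2351/5180 + 347986) = 515797/(1802569831/5180) = 515797*(5180/1802569831) = 2671828460/1802569831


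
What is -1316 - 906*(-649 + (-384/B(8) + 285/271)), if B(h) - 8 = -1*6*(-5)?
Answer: 3063040024/5149 ≈ 5.9488e+5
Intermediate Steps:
B(h) = 38 (B(h) = 8 - 1*6*(-5) = 8 - 6*(-5) = 8 + 30 = 38)
-1316 - 906*(-649 + (-384/B(8) + 285/271)) = -1316 - 906*(-649 + (-384/38 + 285/271)) = -1316 - 906*(-649 + (-384*1/38 + 285*(1/271))) = -1316 - 906*(-649 + (-192/19 + 285/271)) = -1316 - 906*(-649 - 46617/5149) = -1316 - 906*(-3388318/5149) = -1316 + 3069816108/5149 = 3063040024/5149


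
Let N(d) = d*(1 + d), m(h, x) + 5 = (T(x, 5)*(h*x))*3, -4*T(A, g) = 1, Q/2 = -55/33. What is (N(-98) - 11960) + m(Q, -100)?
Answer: -2709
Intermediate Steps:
Q = -10/3 (Q = 2*(-55/33) = 2*(-55*1/33) = 2*(-5/3) = -10/3 ≈ -3.3333)
T(A, g) = -1/4 (T(A, g) = -1/4*1 = -1/4)
m(h, x) = -5 - 3*h*x/4 (m(h, x) = -5 - h*x/4*3 = -5 - 3*h*x/4)
(N(-98) - 11960) + m(Q, -100) = (-98*(1 - 98) - 11960) + (-5 - 3/4*(-10/3)*(-100)) = (-98*(-97) - 11960) + (-5 - 250) = (9506 - 11960) - 255 = -2454 - 255 = -2709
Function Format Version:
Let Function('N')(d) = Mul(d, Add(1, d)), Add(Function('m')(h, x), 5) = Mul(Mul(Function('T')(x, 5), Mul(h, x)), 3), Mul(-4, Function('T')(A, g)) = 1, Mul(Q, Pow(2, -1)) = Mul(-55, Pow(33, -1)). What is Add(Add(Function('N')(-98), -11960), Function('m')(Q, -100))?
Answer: -2709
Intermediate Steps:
Q = Rational(-10, 3) (Q = Mul(2, Mul(-55, Pow(33, -1))) = Mul(2, Mul(-55, Rational(1, 33))) = Mul(2, Rational(-5, 3)) = Rational(-10, 3) ≈ -3.3333)
Function('T')(A, g) = Rational(-1, 4) (Function('T')(A, g) = Mul(Rational(-1, 4), 1) = Rational(-1, 4))
Function('m')(h, x) = Add(-5, Mul(Rational(-3, 4), h, x)) (Function('m')(h, x) = Add(-5, Mul(Mul(Rational(-1, 4), Mul(h, x)), 3)) = Add(-5, Mul(Mul(Rational(-1, 4), h, x), 3)) = Add(-5, Mul(Rational(-3, 4), h, x)))
Add(Add(Function('N')(-98), -11960), Function('m')(Q, -100)) = Add(Add(Mul(-98, Add(1, -98)), -11960), Add(-5, Mul(Rational(-3, 4), Rational(-10, 3), -100))) = Add(Add(Mul(-98, -97), -11960), Add(-5, -250)) = Add(Add(9506, -11960), -255) = Add(-2454, -255) = -2709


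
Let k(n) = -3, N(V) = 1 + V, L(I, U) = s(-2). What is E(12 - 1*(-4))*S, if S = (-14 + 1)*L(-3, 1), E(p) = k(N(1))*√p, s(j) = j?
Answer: -312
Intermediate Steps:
L(I, U) = -2
E(p) = -3*√p
S = 26 (S = (-14 + 1)*(-2) = -13*(-2) = 26)
E(12 - 1*(-4))*S = -3*√(12 - 1*(-4))*26 = -3*√(12 + 4)*26 = -3*√16*26 = -3*4*26 = -12*26 = -312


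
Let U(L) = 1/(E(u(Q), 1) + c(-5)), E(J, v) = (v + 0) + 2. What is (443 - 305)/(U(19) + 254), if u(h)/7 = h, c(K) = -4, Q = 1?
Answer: 6/11 ≈ 0.54545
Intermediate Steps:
u(h) = 7*h
E(J, v) = 2 + v (E(J, v) = v + 2 = 2 + v)
U(L) = -1 (U(L) = 1/((2 + 1) - 4) = 1/(3 - 4) = 1/(-1) = -1)
(443 - 305)/(U(19) + 254) = (443 - 305)/(-1 + 254) = 138/253 = 138*(1/253) = 6/11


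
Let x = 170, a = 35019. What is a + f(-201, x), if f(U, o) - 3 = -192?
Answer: 34830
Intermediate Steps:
f(U, o) = -189 (f(U, o) = 3 - 192 = -189)
a + f(-201, x) = 35019 - 189 = 34830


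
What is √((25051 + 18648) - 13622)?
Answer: √30077 ≈ 173.43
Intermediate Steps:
√((25051 + 18648) - 13622) = √(43699 - 13622) = √30077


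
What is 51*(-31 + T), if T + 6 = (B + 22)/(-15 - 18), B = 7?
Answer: -21250/11 ≈ -1931.8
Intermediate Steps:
T = -227/33 (T = -6 + (7 + 22)/(-15 - 18) = -6 + 29/(-33) = -6 + 29*(-1/33) = -6 - 29/33 = -227/33 ≈ -6.8788)
51*(-31 + T) = 51*(-31 - 227/33) = 51*(-1250/33) = -21250/11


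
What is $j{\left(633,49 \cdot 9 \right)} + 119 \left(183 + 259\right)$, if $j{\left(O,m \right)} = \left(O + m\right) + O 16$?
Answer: $63800$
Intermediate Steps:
$j{\left(O,m \right)} = m + 17 O$ ($j{\left(O,m \right)} = \left(O + m\right) + 16 O = m + 17 O$)
$j{\left(633,49 \cdot 9 \right)} + 119 \left(183 + 259\right) = \left(49 \cdot 9 + 17 \cdot 633\right) + 119 \left(183 + 259\right) = \left(441 + 10761\right) + 119 \cdot 442 = 11202 + 52598 = 63800$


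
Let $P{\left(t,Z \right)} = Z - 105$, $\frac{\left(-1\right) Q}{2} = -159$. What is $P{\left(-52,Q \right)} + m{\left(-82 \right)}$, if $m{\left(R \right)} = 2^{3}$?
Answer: $221$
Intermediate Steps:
$Q = 318$ ($Q = \left(-2\right) \left(-159\right) = 318$)
$m{\left(R \right)} = 8$
$P{\left(t,Z \right)} = -105 + Z$ ($P{\left(t,Z \right)} = Z - 105 = -105 + Z$)
$P{\left(-52,Q \right)} + m{\left(-82 \right)} = \left(-105 + 318\right) + 8 = 213 + 8 = 221$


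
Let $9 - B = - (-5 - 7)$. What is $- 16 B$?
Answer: $48$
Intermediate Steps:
$B = -3$ ($B = 9 - - (-5 - 7) = 9 - \left(-1\right) \left(-12\right) = 9 - 12 = -3$)
$- 16 B = \left(-16\right) \left(-3\right) = 48$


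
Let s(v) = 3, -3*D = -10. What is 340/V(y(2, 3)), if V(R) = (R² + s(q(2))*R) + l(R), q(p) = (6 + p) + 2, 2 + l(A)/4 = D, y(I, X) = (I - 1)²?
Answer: 255/7 ≈ 36.429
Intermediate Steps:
D = 10/3 (D = -⅓*(-10) = 10/3 ≈ 3.3333)
y(I, X) = (-1 + I)²
l(A) = 16/3 (l(A) = -8 + 4*(10/3) = -8 + 40/3 = 16/3)
q(p) = 8 + p
V(R) = 16/3 + R² + 3*R (V(R) = (R² + 3*R) + 16/3 = 16/3 + R² + 3*R)
340/V(y(2, 3)) = 340/(16/3 + ((-1 + 2)²)² + 3*(-1 + 2)²) = 340/(16/3 + (1²)² + 3*1²) = 340/(16/3 + 1² + 3*1) = 340/(16/3 + 1 + 3) = 340/(28/3) = 340*(3/28) = 255/7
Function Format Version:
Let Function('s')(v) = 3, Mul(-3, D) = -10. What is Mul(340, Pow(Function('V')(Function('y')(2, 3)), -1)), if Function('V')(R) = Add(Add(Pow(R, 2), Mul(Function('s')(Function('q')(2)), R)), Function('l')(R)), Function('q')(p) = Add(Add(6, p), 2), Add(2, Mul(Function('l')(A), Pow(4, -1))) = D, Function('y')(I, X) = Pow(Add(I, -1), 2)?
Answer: Rational(255, 7) ≈ 36.429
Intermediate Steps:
D = Rational(10, 3) (D = Mul(Rational(-1, 3), -10) = Rational(10, 3) ≈ 3.3333)
Function('y')(I, X) = Pow(Add(-1, I), 2)
Function('l')(A) = Rational(16, 3) (Function('l')(A) = Add(-8, Mul(4, Rational(10, 3))) = Add(-8, Rational(40, 3)) = Rational(16, 3))
Function('q')(p) = Add(8, p)
Function('V')(R) = Add(Rational(16, 3), Pow(R, 2), Mul(3, R)) (Function('V')(R) = Add(Add(Pow(R, 2), Mul(3, R)), Rational(16, 3)) = Add(Rational(16, 3), Pow(R, 2), Mul(3, R)))
Mul(340, Pow(Function('V')(Function('y')(2, 3)), -1)) = Mul(340, Pow(Add(Rational(16, 3), Pow(Pow(Add(-1, 2), 2), 2), Mul(3, Pow(Add(-1, 2), 2))), -1)) = Mul(340, Pow(Add(Rational(16, 3), Pow(Pow(1, 2), 2), Mul(3, Pow(1, 2))), -1)) = Mul(340, Pow(Add(Rational(16, 3), Pow(1, 2), Mul(3, 1)), -1)) = Mul(340, Pow(Add(Rational(16, 3), 1, 3), -1)) = Mul(340, Pow(Rational(28, 3), -1)) = Mul(340, Rational(3, 28)) = Rational(255, 7)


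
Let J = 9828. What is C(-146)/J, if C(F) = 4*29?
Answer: 29/2457 ≈ 0.011803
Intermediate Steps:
C(F) = 116
C(-146)/J = 116/9828 = 116*(1/9828) = 29/2457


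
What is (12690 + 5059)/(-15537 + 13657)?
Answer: -17749/1880 ≈ -9.4410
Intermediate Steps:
(12690 + 5059)/(-15537 + 13657) = 17749/(-1880) = 17749*(-1/1880) = -17749/1880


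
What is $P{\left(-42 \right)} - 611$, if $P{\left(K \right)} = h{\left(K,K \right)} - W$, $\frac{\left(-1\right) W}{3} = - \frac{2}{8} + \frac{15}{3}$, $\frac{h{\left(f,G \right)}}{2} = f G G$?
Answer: $- \frac{595091}{4} \approx -1.4877 \cdot 10^{5}$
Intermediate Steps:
$h{\left(f,G \right)} = 2 f G^{2}$ ($h{\left(f,G \right)} = 2 f G G = 2 G f G = 2 f G^{2}$)
$W = - \frac{57}{4}$ ($W = - 3 \left(- \frac{2}{8} + \frac{15}{3}\right) = - 3 \left(\left(-2\right) \frac{1}{8} + 15 \cdot \frac{1}{3}\right) = - 3 \left(- \frac{1}{4} + 5\right) = \left(-3\right) \frac{19}{4} = - \frac{57}{4} \approx -14.25$)
$P{\left(K \right)} = \frac{57}{4} + 2 K^{3}$ ($P{\left(K \right)} = 2 K K^{2} - - \frac{57}{4} = 2 K^{3} + \frac{57}{4} = \frac{57}{4} + 2 K^{3}$)
$P{\left(-42 \right)} - 611 = \left(\frac{57}{4} + 2 \left(-42\right)^{3}\right) - 611 = \left(\frac{57}{4} + 2 \left(-74088\right)\right) - 611 = \left(\frac{57}{4} - 148176\right) - 611 = - \frac{592647}{4} - 611 = - \frac{595091}{4}$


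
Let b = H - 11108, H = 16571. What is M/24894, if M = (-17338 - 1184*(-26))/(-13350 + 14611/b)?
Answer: -1360287/33614478379 ≈ -4.0467e-5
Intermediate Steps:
b = 5463 (b = 16571 - 11108 = 5463)
M = -73455498/72916439 (M = (-17338 - 1184*(-26))/(-13350 + 14611/5463) = (-17338 + 30784)/(-13350 + 14611*(1/5463)) = 13446/(-13350 + 14611/5463) = 13446/(-72916439/5463) = 13446*(-5463/72916439) = -73455498/72916439 ≈ -1.0074)
M/24894 = -73455498/72916439/24894 = -73455498/72916439*1/24894 = -1360287/33614478379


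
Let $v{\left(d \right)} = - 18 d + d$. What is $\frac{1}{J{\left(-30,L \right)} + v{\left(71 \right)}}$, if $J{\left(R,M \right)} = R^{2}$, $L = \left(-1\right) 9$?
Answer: $- \frac{1}{307} \approx -0.0032573$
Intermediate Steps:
$L = -9$
$v{\left(d \right)} = - 17 d$
$\frac{1}{J{\left(-30,L \right)} + v{\left(71 \right)}} = \frac{1}{\left(-30\right)^{2} - 1207} = \frac{1}{900 - 1207} = \frac{1}{-307} = - \frac{1}{307}$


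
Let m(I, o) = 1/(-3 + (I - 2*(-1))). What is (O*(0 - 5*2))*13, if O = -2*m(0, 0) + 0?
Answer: -260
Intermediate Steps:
m(I, o) = 1/(-1 + I) (m(I, o) = 1/(-3 + (I + 2)) = 1/(-3 + (2 + I)) = 1/(-1 + I))
O = 2 (O = -2/(-1 + 0) + 0 = -2/(-1) + 0 = -2*(-1) + 0 = 2 + 0 = 2)
(O*(0 - 5*2))*13 = (2*(0 - 5*2))*13 = (2*(0 - 10))*13 = (2*(-10))*13 = -20*13 = -260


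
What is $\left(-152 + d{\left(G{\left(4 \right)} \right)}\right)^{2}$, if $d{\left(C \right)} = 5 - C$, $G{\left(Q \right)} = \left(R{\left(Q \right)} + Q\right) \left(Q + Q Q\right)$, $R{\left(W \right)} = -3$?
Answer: $27889$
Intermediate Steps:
$G{\left(Q \right)} = \left(-3 + Q\right) \left(Q + Q^{2}\right)$ ($G{\left(Q \right)} = \left(-3 + Q\right) \left(Q + Q Q\right) = \left(-3 + Q\right) \left(Q + Q^{2}\right)$)
$\left(-152 + d{\left(G{\left(4 \right)} \right)}\right)^{2} = \left(-152 + \left(5 - 4 \left(-3 + 4^{2} - 8\right)\right)\right)^{2} = \left(-152 + \left(5 - 4 \left(-3 + 16 - 8\right)\right)\right)^{2} = \left(-152 + \left(5 - 4 \cdot 5\right)\right)^{2} = \left(-152 + \left(5 - 20\right)\right)^{2} = \left(-152 - 15\right)^{2} = \left(-167\right)^{2} = 27889$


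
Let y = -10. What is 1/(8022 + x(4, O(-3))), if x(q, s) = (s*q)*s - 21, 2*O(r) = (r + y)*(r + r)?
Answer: 1/14085 ≈ 7.0998e-5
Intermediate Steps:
O(r) = r*(-10 + r) (O(r) = ((r - 10)*(r + r))/2 = ((-10 + r)*(2*r))/2 = (2*r*(-10 + r))/2 = r*(-10 + r))
x(q, s) = -21 + q*s² (x(q, s) = (q*s)*s - 21 = q*s² - 21 = -21 + q*s²)
1/(8022 + x(4, O(-3))) = 1/(8022 + (-21 + 4*(-3*(-10 - 3))²)) = 1/(8022 + (-21 + 4*(-3*(-13))²)) = 1/(8022 + (-21 + 4*39²)) = 1/(8022 + (-21 + 4*1521)) = 1/(8022 + (-21 + 6084)) = 1/(8022 + 6063) = 1/14085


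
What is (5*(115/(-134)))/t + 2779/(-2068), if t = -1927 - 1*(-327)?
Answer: -5946285/4433792 ≈ -1.3411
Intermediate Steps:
t = -1600 (t = -1927 + 327 = -1600)
(5*(115/(-134)))/t + 2779/(-2068) = (5*(115/(-134)))/(-1600) + 2779/(-2068) = (5*(115*(-1/134)))*(-1/1600) + 2779*(-1/2068) = (5*(-115/134))*(-1/1600) - 2779/2068 = -575/134*(-1/1600) - 2779/2068 = 23/8576 - 2779/2068 = -5946285/4433792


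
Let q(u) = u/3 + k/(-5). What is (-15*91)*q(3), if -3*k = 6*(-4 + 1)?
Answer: 273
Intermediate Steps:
k = 6 (k = -2*(-4 + 1) = -2*(-3) = -1/3*(-18) = 6)
q(u) = -6/5 + u/3 (q(u) = u/3 + 6/(-5) = u*(1/3) + 6*(-1/5) = u/3 - 6/5 = -6/5 + u/3)
(-15*91)*q(3) = (-15*91)*(-6/5 + (1/3)*3) = -1365*(-6/5 + 1) = -1365*(-1/5) = 273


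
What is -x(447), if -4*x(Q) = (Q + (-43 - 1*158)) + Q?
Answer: 693/4 ≈ 173.25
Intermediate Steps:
x(Q) = 201/4 - Q/2 (x(Q) = -((Q + (-43 - 1*158)) + Q)/4 = -((Q + (-43 - 158)) + Q)/4 = -((Q - 201) + Q)/4 = -((-201 + Q) + Q)/4 = -(-201 + 2*Q)/4 = 201/4 - Q/2)
-x(447) = -(201/4 - ½*447) = -(201/4 - 447/2) = -1*(-693/4) = 693/4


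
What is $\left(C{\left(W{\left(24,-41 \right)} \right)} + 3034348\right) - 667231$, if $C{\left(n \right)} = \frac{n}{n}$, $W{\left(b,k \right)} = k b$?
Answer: $2367118$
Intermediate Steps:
$W{\left(b,k \right)} = b k$
$C{\left(n \right)} = 1$
$\left(C{\left(W{\left(24,-41 \right)} \right)} + 3034348\right) - 667231 = \left(1 + 3034348\right) - 667231 = 3034349 - 667231 = 2367118$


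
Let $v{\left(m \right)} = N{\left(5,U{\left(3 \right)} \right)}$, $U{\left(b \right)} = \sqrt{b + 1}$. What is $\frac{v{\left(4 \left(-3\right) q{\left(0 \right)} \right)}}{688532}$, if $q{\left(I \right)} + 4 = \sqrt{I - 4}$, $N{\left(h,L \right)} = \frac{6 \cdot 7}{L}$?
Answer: $\frac{21}{688532} \approx 3.05 \cdot 10^{-5}$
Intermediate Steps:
$U{\left(b \right)} = \sqrt{1 + b}$
$N{\left(h,L \right)} = \frac{42}{L}$
$q{\left(I \right)} = -4 + \sqrt{-4 + I}$ ($q{\left(I \right)} = -4 + \sqrt{I - 4} = -4 + \sqrt{-4 + I}$)
$v{\left(m \right)} = 21$ ($v{\left(m \right)} = \frac{42}{\sqrt{1 + 3}} = \frac{42}{\sqrt{4}} = \frac{42}{2} = 42 \cdot \frac{1}{2} = 21$)
$\frac{v{\left(4 \left(-3\right) q{\left(0 \right)} \right)}}{688532} = \frac{21}{688532}$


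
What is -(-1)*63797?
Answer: 63797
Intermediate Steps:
-(-1)*63797 = -1*(-63797) = 63797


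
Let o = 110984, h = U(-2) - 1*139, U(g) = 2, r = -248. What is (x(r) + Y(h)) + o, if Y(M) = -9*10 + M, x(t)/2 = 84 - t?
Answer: 111421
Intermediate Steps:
x(t) = 168 - 2*t (x(t) = 2*(84 - t) = 168 - 2*t)
h = -137 (h = 2 - 1*139 = 2 - 139 = -137)
Y(M) = -90 + M
(x(r) + Y(h)) + o = ((168 - 2*(-248)) + (-90 - 137)) + 110984 = ((168 + 496) - 227) + 110984 = (664 - 227) + 110984 = 437 + 110984 = 111421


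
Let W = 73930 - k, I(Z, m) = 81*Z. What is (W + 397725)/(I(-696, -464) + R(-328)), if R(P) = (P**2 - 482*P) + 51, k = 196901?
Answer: 16162/12315 ≈ 1.3124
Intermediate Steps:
R(P) = 51 + P**2 - 482*P
W = -122971 (W = 73930 - 1*196901 = 73930 - 196901 = -122971)
(W + 397725)/(I(-696, -464) + R(-328)) = (-122971 + 397725)/(81*(-696) + (51 + (-328)**2 - 482*(-328))) = 274754/(-56376 + (51 + 107584 + 158096)) = 274754/(-56376 + 265731) = 274754/209355 = 274754*(1/209355) = 16162/12315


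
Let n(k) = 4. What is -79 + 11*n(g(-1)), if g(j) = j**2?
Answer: -35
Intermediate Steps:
-79 + 11*n(g(-1)) = -79 + 11*4 = -79 + 44 = -35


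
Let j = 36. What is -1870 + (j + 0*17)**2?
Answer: -574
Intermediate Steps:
-1870 + (j + 0*17)**2 = -1870 + (36 + 0*17)**2 = -1870 + (36 + 0)**2 = -1870 + 36**2 = -1870 + 1296 = -574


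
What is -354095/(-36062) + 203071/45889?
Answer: 23572211857/1654849118 ≈ 14.244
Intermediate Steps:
-354095/(-36062) + 203071/45889 = -354095*(-1/36062) + 203071*(1/45889) = 354095/36062 + 203071/45889 = 23572211857/1654849118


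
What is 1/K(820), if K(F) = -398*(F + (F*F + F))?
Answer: -1/268267920 ≈ -3.7276e-9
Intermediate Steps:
K(F) = -796*F - 398*F² (K(F) = -398*(F + (F² + F)) = -398*(F + (F + F²)) = -398*(F² + 2*F) = -796*F - 398*F²)
1/K(820) = 1/(-398*820*(2 + 820)) = 1/(-398*820*822) = 1/(-268267920) = -1/268267920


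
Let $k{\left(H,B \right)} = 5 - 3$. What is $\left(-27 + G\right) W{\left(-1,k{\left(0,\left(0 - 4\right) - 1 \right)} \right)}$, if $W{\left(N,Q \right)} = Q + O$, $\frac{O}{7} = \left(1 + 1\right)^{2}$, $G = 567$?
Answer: $16200$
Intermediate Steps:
$O = 28$ ($O = 7 \left(1 + 1\right)^{2} = 7 \cdot 2^{2} = 7 \cdot 4 = 28$)
$k{\left(H,B \right)} = 2$
$W{\left(N,Q \right)} = 28 + Q$ ($W{\left(N,Q \right)} = Q + 28 = 28 + Q$)
$\left(-27 + G\right) W{\left(-1,k{\left(0,\left(0 - 4\right) - 1 \right)} \right)} = \left(-27 + 567\right) \left(28 + 2\right) = 540 \cdot 30 = 16200$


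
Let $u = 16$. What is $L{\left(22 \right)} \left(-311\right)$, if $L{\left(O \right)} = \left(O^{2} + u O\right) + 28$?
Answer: $-268704$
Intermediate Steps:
$L{\left(O \right)} = 28 + O^{2} + 16 O$ ($L{\left(O \right)} = \left(O^{2} + 16 O\right) + 28 = 28 + O^{2} + 16 O$)
$L{\left(22 \right)} \left(-311\right) = \left(28 + 22^{2} + 16 \cdot 22\right) \left(-311\right) = \left(28 + 484 + 352\right) \left(-311\right) = 864 \left(-311\right) = -268704$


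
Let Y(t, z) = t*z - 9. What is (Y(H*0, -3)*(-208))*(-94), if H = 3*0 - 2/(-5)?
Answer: -175968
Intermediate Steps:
H = ⅖ (H = 0 - 2*(-⅕) = 0 + ⅖ = ⅖ ≈ 0.40000)
Y(t, z) = -9 + t*z
(Y(H*0, -3)*(-208))*(-94) = ((-9 + ((⅖)*0)*(-3))*(-208))*(-94) = ((-9 + 0*(-3))*(-208))*(-94) = ((-9 + 0)*(-208))*(-94) = -9*(-208)*(-94) = 1872*(-94) = -175968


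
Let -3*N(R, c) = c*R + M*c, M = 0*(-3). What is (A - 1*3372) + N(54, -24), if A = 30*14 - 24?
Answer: -2544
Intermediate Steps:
M = 0
N(R, c) = -R*c/3 (N(R, c) = -(c*R + 0*c)/3 = -(R*c + 0)/3 = -R*c/3)
A = 396 (A = 420 - 24 = 396)
(A - 1*3372) + N(54, -24) = (396 - 1*3372) - ⅓*54*(-24) = (396 - 3372) + 432 = -2976 + 432 = -2544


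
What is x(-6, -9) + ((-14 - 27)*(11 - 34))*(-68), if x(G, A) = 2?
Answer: -64122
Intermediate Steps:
x(-6, -9) + ((-14 - 27)*(11 - 34))*(-68) = 2 + ((-14 - 27)*(11 - 34))*(-68) = 2 - 41*(-23)*(-68) = 2 + 943*(-68) = 2 - 64124 = -64122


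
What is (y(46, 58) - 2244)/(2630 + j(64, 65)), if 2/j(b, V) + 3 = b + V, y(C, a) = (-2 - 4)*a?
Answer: -163296/165691 ≈ -0.98555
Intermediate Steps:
y(C, a) = -6*a
j(b, V) = 2/(-3 + V + b) (j(b, V) = 2/(-3 + (b + V)) = 2/(-3 + (V + b)) = 2/(-3 + V + b))
(y(46, 58) - 2244)/(2630 + j(64, 65)) = (-6*58 - 2244)/(2630 + 2/(-3 + 65 + 64)) = (-348 - 2244)/(2630 + 2/126) = -2592/(2630 + 2*(1/126)) = -2592/(2630 + 1/63) = -2592/165691/63 = -2592*63/165691 = -163296/165691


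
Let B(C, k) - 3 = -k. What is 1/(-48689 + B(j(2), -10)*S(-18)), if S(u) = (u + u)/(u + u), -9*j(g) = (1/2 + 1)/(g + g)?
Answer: -1/48676 ≈ -2.0544e-5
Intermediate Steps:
j(g) = -1/(12*g) (j(g) = -(1/2 + 1)/(9*(g + g)) = -(1/2 + 1)/(9*(2*g)) = -1/(2*g)/6 = -1/(12*g))
S(u) = 1 (S(u) = (2*u)/((2*u)) = (2*u)*(1/(2*u)) = 1)
B(C, k) = 3 - k
1/(-48689 + B(j(2), -10)*S(-18)) = 1/(-48689 + (3 - 1*(-10))*1) = 1/(-48689 + (3 + 10)*1) = 1/(-48689 + 13*1) = 1/(-48689 + 13) = 1/(-48676) = -1/48676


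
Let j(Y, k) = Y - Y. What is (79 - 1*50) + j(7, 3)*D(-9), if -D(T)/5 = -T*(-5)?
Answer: 29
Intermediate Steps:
j(Y, k) = 0
D(T) = -25*T (D(T) = -5*(-T)*(-5) = -25*T)
(79 - 1*50) + j(7, 3)*D(-9) = (79 - 1*50) + 0*(-25*(-9)) = (79 - 50) + 0*225 = 29 + 0 = 29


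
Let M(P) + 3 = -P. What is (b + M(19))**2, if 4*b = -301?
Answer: 151321/16 ≈ 9457.6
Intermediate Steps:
M(P) = -3 - P
b = -301/4 (b = (1/4)*(-301) = -301/4 ≈ -75.250)
(b + M(19))**2 = (-301/4 + (-3 - 1*19))**2 = (-301/4 + (-3 - 19))**2 = (-301/4 - 22)**2 = (-389/4)**2 = 151321/16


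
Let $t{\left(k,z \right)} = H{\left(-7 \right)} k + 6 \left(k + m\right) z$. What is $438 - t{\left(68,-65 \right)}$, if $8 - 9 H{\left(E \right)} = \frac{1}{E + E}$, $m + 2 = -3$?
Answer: $\frac{1571662}{63} \approx 24947.0$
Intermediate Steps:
$m = -5$ ($m = -2 - 3 = -5$)
$H{\left(E \right)} = \frac{8}{9} - \frac{1}{18 E}$ ($H{\left(E \right)} = \frac{8}{9} - \frac{1}{9 \left(E + E\right)} = \frac{8}{9} - \frac{1}{9 \cdot 2 E} = \frac{8}{9} - \frac{\frac{1}{2} \frac{1}{E}}{9} = \frac{8}{9} - \frac{1}{18 E}$)
$t{\left(k,z \right)} = \frac{113 k}{126} + z \left(-30 + 6 k\right)$ ($t{\left(k,z \right)} = \frac{-1 + 16 \left(-7\right)}{18 \left(-7\right)} k + 6 \left(k - 5\right) z = \frac{1}{18} \left(- \frac{1}{7}\right) \left(-1 - 112\right) k + 6 \left(-5 + k\right) z = \frac{1}{18} \left(- \frac{1}{7}\right) \left(-113\right) k + \left(-30 + 6 k\right) z = \frac{113 k}{126} + z \left(-30 + 6 k\right)$)
$438 - t{\left(68,-65 \right)} = 438 - \left(\left(-30\right) \left(-65\right) + \frac{113}{126} \cdot 68 + 6 \cdot 68 \left(-65\right)\right) = 438 - \left(1950 + \frac{3842}{63} - 26520\right) = 438 - - \frac{1544068}{63} = 438 + \frac{1544068}{63} = \frac{1571662}{63}$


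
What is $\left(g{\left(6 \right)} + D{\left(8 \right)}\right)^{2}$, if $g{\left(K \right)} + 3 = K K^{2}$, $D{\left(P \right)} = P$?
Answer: $48841$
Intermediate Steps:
$g{\left(K \right)} = -3 + K^{3}$ ($g{\left(K \right)} = -3 + K K^{2} = -3 + K^{3}$)
$\left(g{\left(6 \right)} + D{\left(8 \right)}\right)^{2} = \left(\left(-3 + 6^{3}\right) + 8\right)^{2} = \left(\left(-3 + 216\right) + 8\right)^{2} = \left(213 + 8\right)^{2} = 221^{2} = 48841$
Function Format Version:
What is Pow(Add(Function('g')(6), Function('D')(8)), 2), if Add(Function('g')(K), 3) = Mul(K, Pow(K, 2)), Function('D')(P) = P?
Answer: 48841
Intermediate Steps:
Function('g')(K) = Add(-3, Pow(K, 3)) (Function('g')(K) = Add(-3, Mul(K, Pow(K, 2))) = Add(-3, Pow(K, 3)))
Pow(Add(Function('g')(6), Function('D')(8)), 2) = Pow(Add(Add(-3, Pow(6, 3)), 8), 2) = Pow(Add(Add(-3, 216), 8), 2) = Pow(Add(213, 8), 2) = Pow(221, 2) = 48841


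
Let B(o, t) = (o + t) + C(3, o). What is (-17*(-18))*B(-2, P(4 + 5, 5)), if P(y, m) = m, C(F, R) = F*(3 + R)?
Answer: 1836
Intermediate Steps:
B(o, t) = 9 + t + 4*o (B(o, t) = (o + t) + 3*(3 + o) = (o + t) + (9 + 3*o) = 9 + t + 4*o)
(-17*(-18))*B(-2, P(4 + 5, 5)) = (-17*(-18))*(9 + 5 + 4*(-2)) = 306*(9 + 5 - 8) = 306*6 = 1836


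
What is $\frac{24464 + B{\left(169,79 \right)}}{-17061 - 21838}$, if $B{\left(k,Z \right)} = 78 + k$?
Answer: $- \frac{24711}{38899} \approx -0.63526$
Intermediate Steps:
$\frac{24464 + B{\left(169,79 \right)}}{-17061 - 21838} = \frac{24464 + \left(78 + 169\right)}{-17061 - 21838} = \frac{24464 + 247}{-38899} = 24711 \left(- \frac{1}{38899}\right) = - \frac{24711}{38899}$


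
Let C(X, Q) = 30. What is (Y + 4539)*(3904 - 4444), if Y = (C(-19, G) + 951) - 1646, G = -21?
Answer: -2091960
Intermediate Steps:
Y = -665 (Y = (30 + 951) - 1646 = 981 - 1646 = -665)
(Y + 4539)*(3904 - 4444) = (-665 + 4539)*(3904 - 4444) = 3874*(-540) = -2091960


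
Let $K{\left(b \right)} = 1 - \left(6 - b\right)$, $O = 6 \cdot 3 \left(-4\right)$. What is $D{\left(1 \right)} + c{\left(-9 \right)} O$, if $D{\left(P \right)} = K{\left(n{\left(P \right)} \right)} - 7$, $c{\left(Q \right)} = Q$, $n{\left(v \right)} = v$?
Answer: $637$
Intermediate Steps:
$O = -72$ ($O = 18 \left(-4\right) = -72$)
$K{\left(b \right)} = -5 + b$ ($K{\left(b \right)} = 1 + \left(-6 + b\right) = -5 + b$)
$D{\left(P \right)} = -12 + P$ ($D{\left(P \right)} = \left(-5 + P\right) - 7 = -12 + P$)
$D{\left(1 \right)} + c{\left(-9 \right)} O = \left(-12 + 1\right) - -648 = -11 + 648 = 637$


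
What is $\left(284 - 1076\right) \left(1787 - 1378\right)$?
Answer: $-323928$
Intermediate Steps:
$\left(284 - 1076\right) \left(1787 - 1378\right) = \left(-792\right) 409 = -323928$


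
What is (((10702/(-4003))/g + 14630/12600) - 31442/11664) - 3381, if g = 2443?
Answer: -964581562641923/285165233640 ≈ -3382.5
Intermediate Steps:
(((10702/(-4003))/g + 14630/12600) - 31442/11664) - 3381 = (((10702/(-4003))/2443 + 14630/12600) - 31442/11664) - 3381 = (((10702*(-1/4003))*(1/2443) + 14630*(1/12600)) - 31442*1/11664) - 3381 = ((-10702/4003*1/2443 + 209/180) - 15721/5832) - 3381 = ((-10702/9779329 + 209/180) - 15721/5832) - 3381 = (2041953401/1760279220 - 15721/5832) - 3381 = -437907705083/285165233640 - 3381 = -964581562641923/285165233640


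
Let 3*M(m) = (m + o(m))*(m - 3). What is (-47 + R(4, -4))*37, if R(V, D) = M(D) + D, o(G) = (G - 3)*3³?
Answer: 44326/3 ≈ 14775.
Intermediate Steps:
o(G) = -81 + 27*G (o(G) = (-3 + G)*27 = -81 + 27*G)
M(m) = (-81 + 28*m)*(-3 + m)/3 (M(m) = ((m + (-81 + 27*m))*(m - 3))/3 = ((-81 + 28*m)*(-3 + m))/3 = (-81 + 28*m)*(-3 + m)/3)
R(V, D) = 81 - 54*D + 28*D²/3 (R(V, D) = (81 - 55*D + 28*D²/3) + D = 81 - 54*D + 28*D²/3)
(-47 + R(4, -4))*37 = (-47 + (81 - 54*(-4) + (28/3)*(-4)²))*37 = (-47 + (81 + 216 + (28/3)*16))*37 = (-47 + (81 + 216 + 448/3))*37 = (-47 + 1339/3)*37 = (1198/3)*37 = 44326/3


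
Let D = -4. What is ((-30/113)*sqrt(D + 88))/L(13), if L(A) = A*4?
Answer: -15*sqrt(21)/1469 ≈ -0.046793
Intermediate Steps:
L(A) = 4*A
((-30/113)*sqrt(D + 88))/L(13) = ((-30/113)*sqrt(-4 + 88))/((4*13)) = ((-30*1/113)*sqrt(84))/52 = -60*sqrt(21)/113*(1/52) = -15*sqrt(21)/1469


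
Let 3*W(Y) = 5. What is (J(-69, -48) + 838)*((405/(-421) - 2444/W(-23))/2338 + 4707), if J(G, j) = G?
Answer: 17811858402777/4921490 ≈ 3.6192e+6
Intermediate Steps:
W(Y) = 5/3 (W(Y) = (⅓)*5 = 5/3)
(J(-69, -48) + 838)*((405/(-421) - 2444/W(-23))/2338 + 4707) = (-69 + 838)*((405/(-421) - 2444/5/3)/2338 + 4707) = 769*((405*(-1/421) - 2444*⅗)*(1/2338) + 4707) = 769*((-405/421 - 7332/5)*(1/2338) + 4707) = 769*(-3088797/2105*1/2338 + 4707) = 769*(-3088797/4921490 + 4707) = 769*(23162364633/4921490) = 17811858402777/4921490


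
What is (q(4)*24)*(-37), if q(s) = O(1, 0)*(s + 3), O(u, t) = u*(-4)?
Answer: 24864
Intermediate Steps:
O(u, t) = -4*u
q(s) = -12 - 4*s (q(s) = (-4*1)*(s + 3) = -4*(3 + s) = -12 - 4*s)
(q(4)*24)*(-37) = ((-12 - 4*4)*24)*(-37) = ((-12 - 16)*24)*(-37) = -28*24*(-37) = -672*(-37) = 24864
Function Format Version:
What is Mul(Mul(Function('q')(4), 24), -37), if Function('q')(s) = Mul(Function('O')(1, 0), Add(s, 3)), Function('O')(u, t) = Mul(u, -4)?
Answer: 24864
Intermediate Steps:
Function('O')(u, t) = Mul(-4, u)
Function('q')(s) = Add(-12, Mul(-4, s)) (Function('q')(s) = Mul(Mul(-4, 1), Add(s, 3)) = Mul(-4, Add(3, s)) = Add(-12, Mul(-4, s)))
Mul(Mul(Function('q')(4), 24), -37) = Mul(Mul(Add(-12, Mul(-4, 4)), 24), -37) = Mul(Mul(Add(-12, -16), 24), -37) = Mul(Mul(-28, 24), -37) = Mul(-672, -37) = 24864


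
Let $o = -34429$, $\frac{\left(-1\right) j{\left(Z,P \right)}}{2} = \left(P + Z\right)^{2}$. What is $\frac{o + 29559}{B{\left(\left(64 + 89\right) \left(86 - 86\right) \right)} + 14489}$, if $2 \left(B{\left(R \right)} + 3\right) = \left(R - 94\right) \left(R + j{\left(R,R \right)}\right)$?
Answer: $- \frac{2435}{7243} \approx -0.33619$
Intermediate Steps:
$j{\left(Z,P \right)} = - 2 \left(P + Z\right)^{2}$
$B{\left(R \right)} = -3 + \frac{\left(-94 + R\right) \left(R - 8 R^{2}\right)}{2}$ ($B{\left(R \right)} = -3 + \frac{\left(R - 94\right) \left(R - 2 \left(R + R\right)^{2}\right)}{2} = -3 + \frac{\left(-94 + R\right) \left(R - 2 \left(2 R\right)^{2}\right)}{2} = -3 + \frac{\left(-94 + R\right) \left(R - 2 \cdot 4 R^{2}\right)}{2} = -3 + \frac{\left(-94 + R\right) \left(R - 8 R^{2}\right)}{2}$)
$\frac{o + 29559}{B{\left(\left(64 + 89\right) \left(86 - 86\right) \right)} + 14489} = \frac{-34429 + 29559}{\left(-3 - 47 \left(64 + 89\right) \left(86 - 86\right) - 4 \left(\left(64 + 89\right) \left(86 - 86\right)\right)^{3} + \frac{753 \left(\left(64 + 89\right) \left(86 - 86\right)\right)^{2}}{2}\right) + 14489} = - \frac{4870}{\left(-3 - 47 \cdot 153 \cdot 0 - 4 \left(153 \cdot 0\right)^{3} + \frac{753 \left(153 \cdot 0\right)^{2}}{2}\right) + 14489} = - \frac{4870}{\left(-3 - 0 - 4 \cdot 0^{3} + \frac{753 \cdot 0^{2}}{2}\right) + 14489} = - \frac{4870}{\left(-3 + 0 - 0 + \frac{753}{2} \cdot 0\right) + 14489} = - \frac{4870}{\left(-3 + 0 + 0 + 0\right) + 14489} = - \frac{4870}{-3 + 14489} = - \frac{4870}{14486} = \left(-4870\right) \frac{1}{14486} = - \frac{2435}{7243}$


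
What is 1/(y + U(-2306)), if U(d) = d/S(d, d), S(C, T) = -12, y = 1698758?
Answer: 6/10193701 ≈ 5.8860e-7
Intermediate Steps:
U(d) = -d/12 (U(d) = d/(-12) = d*(-1/12) = -d/12)
1/(y + U(-2306)) = 1/(1698758 - 1/12*(-2306)) = 1/(1698758 + 1153/6) = 1/(10193701/6) = 6/10193701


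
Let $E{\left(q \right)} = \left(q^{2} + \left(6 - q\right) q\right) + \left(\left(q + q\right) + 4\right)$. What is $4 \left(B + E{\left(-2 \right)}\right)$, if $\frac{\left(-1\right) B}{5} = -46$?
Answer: $872$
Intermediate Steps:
$B = 230$ ($B = \left(-5\right) \left(-46\right) = 230$)
$E{\left(q \right)} = 4 + q^{2} + 2 q + q \left(6 - q\right)$ ($E{\left(q \right)} = \left(q^{2} + q \left(6 - q\right)\right) + \left(2 q + 4\right) = \left(q^{2} + q \left(6 - q\right)\right) + \left(4 + 2 q\right) = 4 + q^{2} + 2 q + q \left(6 - q\right)$)
$4 \left(B + E{\left(-2 \right)}\right) = 4 \left(230 + \left(4 + 8 \left(-2\right)\right)\right) = 4 \left(230 + \left(4 - 16\right)\right) = 4 \left(230 - 12\right) = 4 \cdot 218 = 872$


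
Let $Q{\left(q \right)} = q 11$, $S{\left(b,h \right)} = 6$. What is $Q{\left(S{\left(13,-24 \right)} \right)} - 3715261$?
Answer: $-3715195$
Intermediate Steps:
$Q{\left(q \right)} = 11 q$
$Q{\left(S{\left(13,-24 \right)} \right)} - 3715261 = 11 \cdot 6 - 3715261 = 66 - 3715261 = -3715195$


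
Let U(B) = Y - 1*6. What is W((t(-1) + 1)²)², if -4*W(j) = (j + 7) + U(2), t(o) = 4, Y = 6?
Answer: 64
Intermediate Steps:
U(B) = 0 (U(B) = 6 - 1*6 = 6 - 6 = 0)
W(j) = -7/4 - j/4 (W(j) = -((j + 7) + 0)/4 = -((7 + j) + 0)/4 = -(7 + j)/4 = -7/4 - j/4)
W((t(-1) + 1)²)² = (-7/4 - (4 + 1)²/4)² = (-7/4 - ¼*5²)² = (-7/4 - ¼*25)² = (-7/4 - 25/4)² = (-8)² = 64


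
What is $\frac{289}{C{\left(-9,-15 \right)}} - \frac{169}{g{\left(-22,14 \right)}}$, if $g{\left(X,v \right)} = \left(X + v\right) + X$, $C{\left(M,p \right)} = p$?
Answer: $- \frac{409}{30} \approx -13.633$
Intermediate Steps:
$g{\left(X,v \right)} = v + 2 X$
$\frac{289}{C{\left(-9,-15 \right)}} - \frac{169}{g{\left(-22,14 \right)}} = \frac{289}{-15} - \frac{169}{14 + 2 \left(-22\right)} = 289 \left(- \frac{1}{15}\right) - \frac{169}{14 - 44} = - \frac{289}{15} - \frac{169}{-30} = - \frac{289}{15} - - \frac{169}{30} = - \frac{289}{15} + \frac{169}{30} = - \frac{409}{30}$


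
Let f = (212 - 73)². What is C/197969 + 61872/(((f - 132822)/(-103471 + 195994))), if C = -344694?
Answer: -1133329106126958/22469679469 ≈ -50438.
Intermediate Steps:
f = 19321 (f = 139² = 19321)
C/197969 + 61872/(((f - 132822)/(-103471 + 195994))) = -344694/197969 + 61872/(((19321 - 132822)/(-103471 + 195994))) = -344694*1/197969 + 61872/((-113501/92523)) = -344694/197969 + 61872/((-113501*1/92523)) = -344694/197969 + 61872/(-113501/92523) = -344694/197969 + 61872*(-92523/113501) = -344694/197969 - 5724583056/113501 = -1133329106126958/22469679469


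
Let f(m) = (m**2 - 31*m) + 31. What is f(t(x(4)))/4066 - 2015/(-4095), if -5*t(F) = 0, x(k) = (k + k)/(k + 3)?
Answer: 127999/256158 ≈ 0.49969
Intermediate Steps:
x(k) = 2*k/(3 + k) (x(k) = (2*k)/(3 + k) = 2*k/(3 + k))
t(F) = 0 (t(F) = -1/5*0 = 0)
f(m) = 31 + m**2 - 31*m
f(t(x(4)))/4066 - 2015/(-4095) = (31 + 0**2 - 31*0)/4066 - 2015/(-4095) = (31 + 0 + 0)*(1/4066) - 2015*(-1/4095) = 31*(1/4066) + 31/63 = 31/4066 + 31/63 = 127999/256158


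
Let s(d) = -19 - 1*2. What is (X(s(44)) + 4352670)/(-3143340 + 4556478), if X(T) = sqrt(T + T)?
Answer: 725445/235523 + I*sqrt(42)/1413138 ≈ 3.0801 + 4.5861e-6*I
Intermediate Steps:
s(d) = -21 (s(d) = -19 - 2 = -21)
X(T) = sqrt(2)*sqrt(T) (X(T) = sqrt(2*T) = sqrt(2)*sqrt(T))
(X(s(44)) + 4352670)/(-3143340 + 4556478) = (sqrt(2)*sqrt(-21) + 4352670)/(-3143340 + 4556478) = (sqrt(2)*(I*sqrt(21)) + 4352670)/1413138 = (I*sqrt(42) + 4352670)*(1/1413138) = (4352670 + I*sqrt(42))*(1/1413138) = 725445/235523 + I*sqrt(42)/1413138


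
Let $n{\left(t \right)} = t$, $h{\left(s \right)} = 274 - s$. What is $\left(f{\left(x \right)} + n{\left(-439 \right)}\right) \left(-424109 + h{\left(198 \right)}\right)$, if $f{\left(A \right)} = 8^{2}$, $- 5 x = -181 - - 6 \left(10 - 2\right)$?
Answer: $159012375$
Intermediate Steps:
$x = \frac{133}{5}$ ($x = - \frac{-181 - - 6 \left(10 - 2\right)}{5} = - \frac{-181 - \left(-6\right) 8}{5} = - \frac{-181 - -48}{5} = - \frac{-181 + 48}{5} = \left(- \frac{1}{5}\right) \left(-133\right) = \frac{133}{5} \approx 26.6$)
$f{\left(A \right)} = 64$
$\left(f{\left(x \right)} + n{\left(-439 \right)}\right) \left(-424109 + h{\left(198 \right)}\right) = \left(64 - 439\right) \left(-424109 + \left(274 - 198\right)\right) = - 375 \left(-424109 + \left(274 - 198\right)\right) = - 375 \left(-424109 + 76\right) = \left(-375\right) \left(-424033\right) = 159012375$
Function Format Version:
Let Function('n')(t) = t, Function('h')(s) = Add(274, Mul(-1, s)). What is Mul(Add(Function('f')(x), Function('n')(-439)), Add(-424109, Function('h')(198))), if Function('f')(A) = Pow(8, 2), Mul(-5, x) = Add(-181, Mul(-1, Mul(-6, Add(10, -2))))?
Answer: 159012375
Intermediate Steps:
x = Rational(133, 5) (x = Mul(Rational(-1, 5), Add(-181, Mul(-1, Mul(-6, Add(10, -2))))) = Mul(Rational(-1, 5), Add(-181, Mul(-1, Mul(-6, 8)))) = Mul(Rational(-1, 5), Add(-181, Mul(-1, -48))) = Mul(Rational(-1, 5), Add(-181, 48)) = Mul(Rational(-1, 5), -133) = Rational(133, 5) ≈ 26.600)
Function('f')(A) = 64
Mul(Add(Function('f')(x), Function('n')(-439)), Add(-424109, Function('h')(198))) = Mul(Add(64, -439), Add(-424109, Add(274, Mul(-1, 198)))) = Mul(-375, Add(-424109, Add(274, -198))) = Mul(-375, Add(-424109, 76)) = Mul(-375, -424033) = 159012375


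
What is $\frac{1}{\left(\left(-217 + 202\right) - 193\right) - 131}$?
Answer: $- \frac{1}{339} \approx -0.0029499$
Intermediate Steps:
$\frac{1}{\left(\left(-217 + 202\right) - 193\right) - 131} = \frac{1}{\left(-15 - 193\right) - 131} = \frac{1}{-208 - 131} = \frac{1}{-339} = - \frac{1}{339}$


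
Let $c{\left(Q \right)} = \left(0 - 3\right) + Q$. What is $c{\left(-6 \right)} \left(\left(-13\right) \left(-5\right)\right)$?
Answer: $-585$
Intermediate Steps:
$c{\left(Q \right)} = -3 + Q$
$c{\left(-6 \right)} \left(\left(-13\right) \left(-5\right)\right) = \left(-3 - 6\right) \left(\left(-13\right) \left(-5\right)\right) = \left(-9\right) 65 = -585$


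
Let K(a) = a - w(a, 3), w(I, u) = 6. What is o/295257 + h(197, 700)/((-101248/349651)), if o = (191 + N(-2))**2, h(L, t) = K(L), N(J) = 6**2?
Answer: -19713031705445/29894180736 ≈ -659.43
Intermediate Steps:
N(J) = 36
K(a) = -6 + a (K(a) = a - 1*6 = a - 6 = -6 + a)
h(L, t) = -6 + L
o = 51529 (o = (191 + 36)**2 = 227**2 = 51529)
o/295257 + h(197, 700)/((-101248/349651)) = 51529/295257 + (-6 + 197)/((-101248/349651)) = 51529*(1/295257) + 191/((-101248*1/349651)) = 51529/295257 + 191/(-101248/349651) = 51529/295257 + 191*(-349651/101248) = 51529/295257 - 66783341/101248 = -19713031705445/29894180736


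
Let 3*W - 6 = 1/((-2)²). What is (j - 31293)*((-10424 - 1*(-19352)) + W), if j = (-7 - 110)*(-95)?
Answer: -360382443/2 ≈ -1.8019e+8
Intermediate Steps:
j = 11115 (j = -117*(-95) = 11115)
W = 25/12 (W = 2 + 1/(3*((-2)²)) = 2 + (⅓)/4 = 2 + (⅓)*(¼) = 2 + 1/12 = 25/12 ≈ 2.0833)
(j - 31293)*((-10424 - 1*(-19352)) + W) = (11115 - 31293)*((-10424 - 1*(-19352)) + 25/12) = -20178*((-10424 + 19352) + 25/12) = -20178*(8928 + 25/12) = -20178*107161/12 = -360382443/2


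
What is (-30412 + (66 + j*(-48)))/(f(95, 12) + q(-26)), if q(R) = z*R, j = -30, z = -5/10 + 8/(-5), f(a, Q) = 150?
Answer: -144530/1023 ≈ -141.28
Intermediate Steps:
z = -21/10 (z = -5*1/10 + 8*(-1/5) = -1/2 - 8/5 = -21/10 ≈ -2.1000)
q(R) = -21*R/10
(-30412 + (66 + j*(-48)))/(f(95, 12) + q(-26)) = (-30412 + (66 - 30*(-48)))/(150 - 21/10*(-26)) = (-30412 + (66 + 1440))/(150 + 273/5) = (-30412 + 1506)/(1023/5) = -28906*5/1023 = -144530/1023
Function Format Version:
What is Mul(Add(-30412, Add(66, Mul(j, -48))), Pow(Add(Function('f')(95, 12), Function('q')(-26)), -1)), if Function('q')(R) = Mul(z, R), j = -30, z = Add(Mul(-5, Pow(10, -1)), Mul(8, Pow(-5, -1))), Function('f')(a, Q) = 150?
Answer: Rational(-144530, 1023) ≈ -141.28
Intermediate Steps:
z = Rational(-21, 10) (z = Add(Mul(-5, Rational(1, 10)), Mul(8, Rational(-1, 5))) = Add(Rational(-1, 2), Rational(-8, 5)) = Rational(-21, 10) ≈ -2.1000)
Function('q')(R) = Mul(Rational(-21, 10), R)
Mul(Add(-30412, Add(66, Mul(j, -48))), Pow(Add(Function('f')(95, 12), Function('q')(-26)), -1)) = Mul(Add(-30412, Add(66, Mul(-30, -48))), Pow(Add(150, Mul(Rational(-21, 10), -26)), -1)) = Mul(Add(-30412, Add(66, 1440)), Pow(Add(150, Rational(273, 5)), -1)) = Mul(Add(-30412, 1506), Pow(Rational(1023, 5), -1)) = Mul(-28906, Rational(5, 1023)) = Rational(-144530, 1023)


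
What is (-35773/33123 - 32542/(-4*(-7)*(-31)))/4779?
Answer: 523418851/68699950578 ≈ 0.0076189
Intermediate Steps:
(-35773/33123 - 32542/(-4*(-7)*(-31)))/4779 = (-35773*1/33123 - 32542/(28*(-31)))*(1/4779) = (-35773/33123 - 32542/(-868))*(1/4779) = (-35773/33123 - 32542*(-1/868))*(1/4779) = (-35773/33123 + 16271/434)*(1/4779) = (523418851/14375382)*(1/4779) = 523418851/68699950578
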